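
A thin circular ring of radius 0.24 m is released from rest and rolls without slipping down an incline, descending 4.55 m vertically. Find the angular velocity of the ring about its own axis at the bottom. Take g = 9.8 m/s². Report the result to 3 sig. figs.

The moment of inertia is MR², giving k ≡ I/(MR²) = 1.
The rolling condition ω = v/R makes the rotational term ½I(v/R)² = ½kMv², so KE_total = ½(1+k)Mv² = Mv².
Energy conservation Mgh = ½(1+k)Mv² gives v = √(2gh/(1+k)) = √(2 × 9.8 × 4.55 / 2) = 6.678 m/s.
Then ω = v/R = 6.678 / 0.24 ≈ 27.8 rad/s.

ω ≈ 27.8 rad/s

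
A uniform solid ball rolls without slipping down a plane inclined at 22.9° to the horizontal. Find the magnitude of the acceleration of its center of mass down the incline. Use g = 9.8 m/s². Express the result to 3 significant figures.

a ≈ 2.72 m/s²

The moment of inertia is (2/5)MR², giving k ≡ I/(MR²) = 0.4.
Translational: Mg sinθ − f = Ma. Rotational about the CM: fR = Iα = kMRa, so f = kMa.
Eliminating f: Mg sinθ = (1+k)Ma, so a = g sinθ/(1+k) = 9.8 × sin22.9° / 1.4 ≈ 2.72 m/s².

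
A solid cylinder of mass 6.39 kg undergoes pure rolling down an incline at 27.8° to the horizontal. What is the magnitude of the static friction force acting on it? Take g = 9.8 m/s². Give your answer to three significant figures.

The moment of inertia is (1/2)MR², giving k ≡ I/(MR²) = 0.5.
Newton's second law down the slope: Mg sinθ − f = Ma. The torque equation fR = Iα (with α = a/R) gives f = kMa.
Combining, a = g sinθ/(1+k) and f = kMa = kMg sinθ/(1+k).
f = 0.5 × 6.39 × 9.8 × sin27.8° / 1.5 ≈ 9.74 N.

f ≈ 9.74 N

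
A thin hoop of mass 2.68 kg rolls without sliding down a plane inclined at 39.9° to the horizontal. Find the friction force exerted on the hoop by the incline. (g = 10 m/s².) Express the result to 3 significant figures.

f ≈ 8.60 N

Here I = MR², so the shape factor k = I/(MR²) = 1.
Translational: Mg sinθ − f = Ma. Rotational about the CM: fR = Iα = kMRa, so f = kMa.
Combining, a = g sinθ/(1+k) and f = kMa = kMg sinθ/(1+k).
f = 1 × 2.68 × 10 × sin39.9° / 2 ≈ 8.60 N.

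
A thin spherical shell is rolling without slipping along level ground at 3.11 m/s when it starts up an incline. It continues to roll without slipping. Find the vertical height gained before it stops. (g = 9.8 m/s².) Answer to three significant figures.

With I = (2/3)MR², the ratio k = I/(MR²) is 2/3.
Rolling without slipping gives ω = v/R, so the total kinetic energy is ½Mv² + ½Iω² = ½(1+k)Mv² = (5/6)Mv².
At the top the kinetic energy is zero, so (5/6)Mv₀² = Mgh.
Thus h = (1+k)v₀²/(2g) = 1.667 × 3.11² / (2 × 9.8) ≈ 0.822 m.

h ≈ 0.822 m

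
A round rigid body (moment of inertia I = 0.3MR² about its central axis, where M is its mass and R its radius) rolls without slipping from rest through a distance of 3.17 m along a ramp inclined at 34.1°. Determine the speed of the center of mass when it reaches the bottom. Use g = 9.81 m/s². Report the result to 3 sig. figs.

v ≈ 5.18 m/s

The moment of inertia is 0.3MR², giving k ≡ I/(MR²) = 0.3.
Rolling without slipping gives ω = v/R, so the total kinetic energy is ½Mv² + ½Iω² = ½(1+k)Mv² = (13/20)Mv².
The vertical drop is h = L sinθ = 3.17 × sin34.1° = 1.777 m.
Energy conservation: Mgh = (13/20)Mv², so v = √(2gh/(1+k)) = √(2 × 9.81 × 1.777 / 1.3) ≈ 5.18 m/s.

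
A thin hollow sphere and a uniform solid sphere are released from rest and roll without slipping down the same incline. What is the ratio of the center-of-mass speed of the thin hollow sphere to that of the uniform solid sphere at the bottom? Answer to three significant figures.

Each satisfies Mgh = ½(1+k)Mv² with k = I/(MR²), so v ∝ 1/√(1+k).
For the thin hollow sphere k = 2/3; for the uniform solid sphere k = 0.4.
v₁/v₂ = √((1+k₂)/(1+k₁)) = √(1.4/1.667) ≈ 0.917.

v_ratio ≈ 0.917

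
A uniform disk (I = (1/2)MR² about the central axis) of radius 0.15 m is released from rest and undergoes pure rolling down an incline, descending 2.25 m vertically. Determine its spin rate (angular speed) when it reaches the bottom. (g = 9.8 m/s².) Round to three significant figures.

ω ≈ 36.1 rad/s

Here I = (1/2)MR², so the shape factor k = I/(MR²) = 0.5.
The rolling condition ω = v/R makes the rotational term ½I(v/R)² = ½kMv², so KE_total = ½(1+k)Mv² = (3/4)Mv².
Energy conservation Mgh = ½(1+k)Mv² gives v = √(2gh/(1+k)) = √(2 × 9.8 × 2.25 / 1.5) = 5.422 m/s.
The angular speed follows from ω = v/R = 5.422/0.15 ≈ 36.1 rad/s.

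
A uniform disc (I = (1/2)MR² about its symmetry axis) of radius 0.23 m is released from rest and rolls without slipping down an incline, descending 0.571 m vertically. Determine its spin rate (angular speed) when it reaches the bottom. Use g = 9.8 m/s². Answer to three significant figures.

ω ≈ 11.9 rad/s

With I = (1/2)MR², the ratio k = I/(MR²) is 0.5.
Rolling without slipping gives ω = v/R, so the total kinetic energy is ½Mv² + ½Iω² = ½(1+k)Mv² = (3/4)Mv².
Energy conservation Mgh = ½(1+k)Mv² gives v = √(2gh/(1+k)) = √(2 × 9.8 × 0.571 / 1.5) = 2.731 m/s.
Then ω = v/R = 2.731 / 0.23 ≈ 11.9 rad/s.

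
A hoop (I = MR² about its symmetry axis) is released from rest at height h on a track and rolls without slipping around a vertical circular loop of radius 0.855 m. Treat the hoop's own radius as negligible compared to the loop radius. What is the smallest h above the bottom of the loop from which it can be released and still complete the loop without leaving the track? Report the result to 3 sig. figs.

h_min ≈ 2.57 m

With I = MR², the ratio k = I/(MR²) is 1.
At the top, contact is just lost when gravity alone supplies the centripetal force: Mg = Mv_top²/r, i.e. v_top² = gr.
With ω = v/R, the kinetic energy at speed v is ½(1+k)Mv² = Mv².
Energy conservation from release (height h) to the top (height 2r): Mgh = Mg(2r) + M·gr.
Thus h_min = 2r + (1+k)r/2 = r(2 + 2/2) = 0.855 × 3 ≈ 2.57 m.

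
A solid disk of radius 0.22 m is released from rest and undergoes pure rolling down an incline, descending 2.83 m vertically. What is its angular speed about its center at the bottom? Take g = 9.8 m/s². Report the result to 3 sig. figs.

With I = (1/2)MR², the ratio k = I/(MR²) is 0.5.
The rolling condition ω = v/R makes the rotational term ½I(v/R)² = ½kMv², so KE_total = ½(1+k)Mv² = (3/4)Mv².
Energy conservation Mgh = ½(1+k)Mv² gives v = √(2gh/(1+k)) = √(2 × 9.8 × 2.83 / 1.5) = 6.081 m/s.
Then ω = v/R = 6.081 / 0.22 ≈ 27.6 rad/s.

ω ≈ 27.6 rad/s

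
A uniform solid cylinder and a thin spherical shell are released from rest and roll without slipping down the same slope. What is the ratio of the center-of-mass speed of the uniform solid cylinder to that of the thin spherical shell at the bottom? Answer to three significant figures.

Each satisfies Mgh = ½(1+k)Mv² with k = I/(MR²), so v ∝ 1/√(1+k).
For the uniform solid cylinder k = 0.5; for the thin spherical shell k = 2/3.
v₁/v₂ = √((1+k₂)/(1+k₁)) = √(1.667/1.5) ≈ 1.05.

v_ratio ≈ 1.05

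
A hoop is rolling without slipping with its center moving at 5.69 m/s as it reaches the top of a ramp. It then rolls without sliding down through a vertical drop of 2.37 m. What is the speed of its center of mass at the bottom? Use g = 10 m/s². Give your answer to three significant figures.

v ≈ 7.49 m/s

With I = MR², the ratio k = I/(MR²) is 1.
Pure rolling means v = ωR; then KE = ½Mv² + ½I(v/R)² = ½(1+k)Mv² = Mv².
Conserving energy between top and bottom: Mv² = Mv₀² + Mgh, hence v² = v₀² + 2gh/(1+k).
v = √(5.69² + 2×10×2.37/2) = √56.08 ≈ 7.49 m/s.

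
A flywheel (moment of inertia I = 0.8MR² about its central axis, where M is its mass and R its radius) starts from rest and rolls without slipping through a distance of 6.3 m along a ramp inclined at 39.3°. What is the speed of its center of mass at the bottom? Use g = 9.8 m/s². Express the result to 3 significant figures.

v ≈ 6.59 m/s

Here I = 0.8MR², so the shape factor k = I/(MR²) = 0.8.
Since it rolls without slipping, ω = v/R and KE = ½Mv² + ½Iω² = ½(1+k)Mv² = (9/10)Mv².
The vertical drop is h = L sinθ = 6.3 × sin39.3° = 3.99 m.
Setting Mgh = (9/10)Mv² gives v = √(2gh/(1+k)) = √(2·9.8·3.99/1.8) ≈ 6.59 m/s.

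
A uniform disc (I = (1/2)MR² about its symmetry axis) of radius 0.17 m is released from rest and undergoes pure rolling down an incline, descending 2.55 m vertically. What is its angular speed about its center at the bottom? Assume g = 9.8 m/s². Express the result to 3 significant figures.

The moment of inertia is (1/2)MR², giving k ≡ I/(MR²) = 0.5.
The rolling condition ω = v/R makes the rotational term ½I(v/R)² = ½kMv², so KE_total = ½(1+k)Mv² = (3/4)Mv².
Energy conservation Mgh = ½(1+k)Mv² gives v = √(2gh/(1+k)) = √(2 × 9.8 × 2.55 / 1.5) = 5.772 m/s.
The angular speed follows from ω = v/R = 5.772/0.17 ≈ 34.0 rad/s.

ω ≈ 34.0 rad/s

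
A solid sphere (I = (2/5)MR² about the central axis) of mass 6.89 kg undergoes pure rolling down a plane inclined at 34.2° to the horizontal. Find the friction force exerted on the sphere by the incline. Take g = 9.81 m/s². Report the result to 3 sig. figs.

Here I = (2/5)MR², so the shape factor k = I/(MR²) = 0.4.
Translational: Mg sinθ − f = Ma. Rotational about the CM: fR = Iα = kMRa, so f = kMa.
Combining, a = g sinθ/(1+k) and f = kMa = kMg sinθ/(1+k).
f = 0.4 × 6.89 × 9.81 × sin34.2° / 1.4 ≈ 10.9 N.

f ≈ 10.9 N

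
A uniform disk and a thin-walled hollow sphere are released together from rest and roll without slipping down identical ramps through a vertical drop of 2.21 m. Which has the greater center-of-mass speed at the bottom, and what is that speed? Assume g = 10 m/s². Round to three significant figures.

For rolling without slipping, Mgh = ½(1+k)Mv² where k = I/(MR²), so v = √(2gh/(1+k)).
Uniform disk: k = 0.5, giving v = √(2×10×2.21/1.5) = 5.428 m/s.
Thin-walled hollow sphere: k = 2/3, giving v = √(2×10×2.21/1.667) = 5.15 m/s.
The smaller k wins: the uniform disk, at ≈ 5.43 m/s.

the uniform disk, at v ≈ 5.43 m/s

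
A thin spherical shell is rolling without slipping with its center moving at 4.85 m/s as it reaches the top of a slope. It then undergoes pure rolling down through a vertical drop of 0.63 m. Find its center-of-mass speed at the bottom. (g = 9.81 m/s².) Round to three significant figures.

v ≈ 5.56 m/s

The moment of inertia is (2/3)MR², giving k ≡ I/(MR²) = 2/3.
Since it rolls without slipping, ω = v/R and KE = ½Mv² + ½Iω² = ½(1+k)Mv² = (5/6)Mv².
Energy conservation: (5/6)Mv₀² + Mgh = (5/6)Mv², so v² = v₀² + 2gh/(1+k).
v = √(4.85² + 2×9.81×0.63/1.667) = √30.94 ≈ 5.56 m/s.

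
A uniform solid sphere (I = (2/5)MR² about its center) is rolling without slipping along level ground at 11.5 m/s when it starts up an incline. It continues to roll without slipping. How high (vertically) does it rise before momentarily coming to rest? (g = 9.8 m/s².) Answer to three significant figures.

h ≈ 9.45 m

The moment of inertia is (2/5)MR², giving k ≡ I/(MR²) = 0.4.
Since it rolls without slipping, ω = v/R and KE = ½Mv² + ½Iω² = ½(1+k)Mv² = (7/10)Mv².
All of this converts to potential energy at the highest point: (7/10)Mv₀² = Mgh.
Thus h = (1+k)v₀²/(2g) = 1.4 × 11.5² / (2 × 9.8) ≈ 9.45 m.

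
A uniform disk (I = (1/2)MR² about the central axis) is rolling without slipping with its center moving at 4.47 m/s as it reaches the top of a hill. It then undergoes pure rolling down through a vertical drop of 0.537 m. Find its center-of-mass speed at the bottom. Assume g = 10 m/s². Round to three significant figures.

With I = (1/2)MR², the ratio k = I/(MR²) is 0.5.
Since it rolls without slipping, ω = v/R and KE = ½Mv² + ½Iω² = ½(1+k)Mv² = (3/4)Mv².
Conserving energy between top and bottom: (3/4)Mv² = (3/4)Mv₀² + Mgh, hence v² = v₀² + 2gh/(1+k).
v = √(4.47² + 2×10×0.537/1.5) = √27.14 ≈ 5.21 m/s.

v ≈ 5.21 m/s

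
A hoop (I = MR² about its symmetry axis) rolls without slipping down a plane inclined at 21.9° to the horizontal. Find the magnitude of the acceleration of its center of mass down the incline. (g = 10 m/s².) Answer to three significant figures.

a ≈ 1.86 m/s²

Here I = MR², so the shape factor k = I/(MR²) = 1.
Newton's second law down the slope: Mg sinθ − f = Ma. The torque equation fR = Iα (with α = a/R) gives f = kMa.
Eliminating f: Mg sinθ = (1+k)Ma, so a = g sinθ/(1+k) = 10 × sin21.9° / 2 ≈ 1.86 m/s².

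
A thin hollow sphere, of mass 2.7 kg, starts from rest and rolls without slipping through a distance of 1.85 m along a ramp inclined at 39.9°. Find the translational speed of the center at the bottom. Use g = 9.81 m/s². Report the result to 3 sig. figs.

With I = (2/3)MR², the ratio k = I/(MR²) is 2/3.
Rolling without slipping gives ω = v/R, so the total kinetic energy is ½Mv² + ½Iω² = ½(1+k)Mv² = (5/6)Mv².
The vertical drop is h = L sinθ = 1.85 × sin39.9° = 1.187 m.
Energy conservation: Mgh = (5/6)Mv², so v = √(2gh/(1+k)) = √(2 × 9.81 × 1.187 / 1.667) ≈ 3.74 m/s.

v ≈ 3.74 m/s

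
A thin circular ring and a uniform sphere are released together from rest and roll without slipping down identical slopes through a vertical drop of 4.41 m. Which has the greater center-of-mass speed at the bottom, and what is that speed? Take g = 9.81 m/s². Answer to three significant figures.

the uniform sphere, at v ≈ 7.86 m/s

For rolling without slipping, Mgh = ½(1+k)Mv² where k = I/(MR²), so v = √(2gh/(1+k)).
Thin circular ring: k = 1, giving v = √(2×9.81×4.41/2) = 6.577 m/s.
Uniform sphere: k = 0.4, giving v = √(2×9.81×4.41/1.4) = 7.861 m/s.
The smaller k wins: the uniform sphere, at ≈ 7.86 m/s.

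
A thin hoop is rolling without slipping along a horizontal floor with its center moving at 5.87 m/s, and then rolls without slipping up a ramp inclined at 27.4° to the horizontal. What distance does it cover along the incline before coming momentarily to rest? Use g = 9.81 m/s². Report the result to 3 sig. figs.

d ≈ 7.63 m

The moment of inertia is MR², giving k ≡ I/(MR²) = 1.
The rolling condition ω = v/R makes the rotational term ½I(v/R)² = ½kMv², so KE_total = ½(1+k)Mv² = Mv².
Setting this equal to Mgh gives the vertical rise h = (1+k)v₀²/(2g) = 2×5.87²/(2×9.81) = 3.512 m.
The distance along the slope is d = h/sinθ = 3.512/sin27.4° ≈ 7.63 m.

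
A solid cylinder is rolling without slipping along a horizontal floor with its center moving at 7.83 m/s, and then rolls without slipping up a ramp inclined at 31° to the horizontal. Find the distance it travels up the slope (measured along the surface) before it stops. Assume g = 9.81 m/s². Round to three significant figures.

d ≈ 9.10 m

For this body I = (1/2)MR², i.e. k = I/(MR²) = 0.5.
Since it rolls without slipping, ω = v/R and KE = ½Mv² + ½Iω² = ½(1+k)Mv² = (3/4)Mv².
Setting this equal to Mgh gives the vertical rise h = (1+k)v₀²/(2g) = 1.5×7.83²/(2×9.81) = 4.687 m.
Along the incline, d = h/sinθ = 4.687/sin31° ≈ 9.10 m.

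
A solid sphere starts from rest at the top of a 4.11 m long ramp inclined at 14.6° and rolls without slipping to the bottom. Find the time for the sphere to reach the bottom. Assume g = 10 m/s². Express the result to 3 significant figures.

t ≈ 2.14 s

Here I = (2/5)MR², so the shape factor k = I/(MR²) = 0.4.
Newton's second law down the slope: Mg sinθ − f = Ma. The torque equation fR = Iα (with α = a/R) gives f = kMa.
Hence a = g sinθ/(1+k) = 10×sin14.6°/1.4 = 1.8 m/s².
Starting from rest, L = ½at², so t = √(2L/a) = √(2×4.11/1.8) ≈ 2.14 s.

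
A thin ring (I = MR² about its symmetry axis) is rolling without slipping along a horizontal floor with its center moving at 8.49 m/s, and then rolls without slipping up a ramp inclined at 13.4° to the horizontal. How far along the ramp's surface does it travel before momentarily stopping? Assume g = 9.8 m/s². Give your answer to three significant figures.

With I = MR², the ratio k = I/(MR²) is 1.
Since it rolls without slipping, ω = v/R and KE = ½Mv² + ½Iω² = ½(1+k)Mv² = Mv².
Setting this equal to Mgh gives the vertical rise h = (1+k)v₀²/(2g) = 2×8.49²/(2×9.8) = 7.355 m.
The distance along the slope is d = h/sinθ = 7.355/sin13.4° ≈ 31.7 m.

d ≈ 31.7 m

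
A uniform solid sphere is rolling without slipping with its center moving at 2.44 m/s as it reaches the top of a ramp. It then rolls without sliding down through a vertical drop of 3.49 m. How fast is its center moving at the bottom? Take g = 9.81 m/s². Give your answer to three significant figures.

With I = (2/5)MR², the ratio k = I/(MR²) is 0.4.
Pure rolling means v = ωR; then KE = ½Mv² + ½I(v/R)² = ½(1+k)Mv² = (7/10)Mv².
Energy conservation: (7/10)Mv₀² + Mgh = (7/10)Mv², so v² = v₀² + 2gh/(1+k).
v = √(2.44² + 2×9.81×3.49/1.4) = √54.86 ≈ 7.41 m/s.

v ≈ 7.41 m/s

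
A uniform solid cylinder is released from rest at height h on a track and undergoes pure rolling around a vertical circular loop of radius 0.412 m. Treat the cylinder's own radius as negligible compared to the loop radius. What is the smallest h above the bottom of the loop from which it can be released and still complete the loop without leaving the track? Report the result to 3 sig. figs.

h_min ≈ 1.13 m

With I = (1/2)MR², the ratio k = I/(MR²) is 0.5.
At the top, contact is just lost when gravity alone supplies the centripetal force: Mg = Mv_top²/r, i.e. v_top² = gr.
With ω = v/R, the kinetic energy at speed v is ½(1+k)Mv² = (3/4)Mv².
Energy conservation from release (height h) to the top (height 2r): Mgh = Mg(2r) + (3/4)M·gr.
Thus h_min = 2r + (1+k)r/2 = r(2 + 1.5/2) = 0.412 × 2.75 ≈ 1.13 m.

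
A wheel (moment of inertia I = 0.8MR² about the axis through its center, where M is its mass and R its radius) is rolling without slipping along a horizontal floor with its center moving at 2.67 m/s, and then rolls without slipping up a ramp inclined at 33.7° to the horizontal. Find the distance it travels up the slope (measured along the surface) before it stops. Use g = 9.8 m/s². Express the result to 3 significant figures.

For this body I = 0.8MR², i.e. k = I/(MR²) = 0.8.
Pure rolling means v = ωR; then KE = ½Mv² + ½I(v/R)² = ½(1+k)Mv² = (9/10)Mv².
Setting this equal to Mgh gives the vertical rise h = (1+k)v₀²/(2g) = 1.8×2.67²/(2×9.8) = 0.6547 m.
Along the incline, d = h/sinθ = 0.6547/sin33.7° ≈ 1.18 m.

d ≈ 1.18 m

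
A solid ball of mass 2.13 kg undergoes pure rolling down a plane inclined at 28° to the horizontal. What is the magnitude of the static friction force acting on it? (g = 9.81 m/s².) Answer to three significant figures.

With I = (2/5)MR², the ratio k = I/(MR²) is 0.4.
Along the incline Mg sinθ − f = Ma, and torque about the center fR = Iα = kMR²(a/R) gives f = kMa.
Combining, a = g sinθ/(1+k) and f = kMa = kMg sinθ/(1+k).
f = 0.4 × 2.13 × 9.81 × sin28° / 1.4 ≈ 2.80 N.

f ≈ 2.80 N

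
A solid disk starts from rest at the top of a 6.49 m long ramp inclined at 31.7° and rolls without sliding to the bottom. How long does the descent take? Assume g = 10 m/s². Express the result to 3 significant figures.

For this body I = (1/2)MR², i.e. k = I/(MR²) = 0.5.
Newton's second law down the slope: Mg sinθ − f = Ma. The torque equation fR = Iα (with α = a/R) gives f = kMa.
Hence a = g sinθ/(1+k) = 10×sin31.7°/1.5 = 3.503 m/s².
Starting from rest, L = ½at², so t = √(2L/a) = √(2×6.49/3.503) ≈ 1.92 s.

t ≈ 1.92 s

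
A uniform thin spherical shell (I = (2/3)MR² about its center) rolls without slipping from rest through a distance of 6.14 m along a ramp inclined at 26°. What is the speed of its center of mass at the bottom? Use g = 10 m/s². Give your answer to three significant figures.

v ≈ 5.68 m/s

With I = (2/3)MR², the ratio k = I/(MR²) is 2/3.
Since it rolls without slipping, ω = v/R and KE = ½Mv² + ½Iω² = ½(1+k)Mv² = (5/6)Mv².
The vertical drop is h = L sinθ = 6.14 × sin26° = 2.692 m.
Setting Mgh = (5/6)Mv² gives v = √(2gh/(1+k)) = √(2·10·2.692/1.667) ≈ 5.68 m/s.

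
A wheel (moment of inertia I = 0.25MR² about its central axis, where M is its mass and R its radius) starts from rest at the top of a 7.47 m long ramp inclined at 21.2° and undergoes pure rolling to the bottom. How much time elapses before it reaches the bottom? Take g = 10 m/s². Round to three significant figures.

t ≈ 2.27 s

For this body I = 0.25MR², i.e. k = I/(MR²) = 0.25.
Translational: Mg sinθ − f = Ma. Rotational about the CM: fR = Iα = kMRa, so f = kMa.
Hence a = g sinθ/(1+k) = 10×sin21.2°/1.25 = 2.893 m/s².
Starting from rest, L = ½at², so t = √(2L/a) = √(2×7.47/2.893) ≈ 2.27 s.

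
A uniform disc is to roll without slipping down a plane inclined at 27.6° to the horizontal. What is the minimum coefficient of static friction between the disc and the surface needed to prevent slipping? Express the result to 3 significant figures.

The moment of inertia is (1/2)MR², giving k ≡ I/(MR²) = 0.5.
Newton's second law down the slope: Mg sinθ − f = Ma. The torque equation fR = Iα (with α = a/R) gives f = kMa.
These give a = g sinθ/(1+k) and the required friction f = kMg sinθ/(1+k).
With N = Mg cosθ, the no-slip condition f ≤ μN gives μ_min = f/N = k tanθ/(1+k).
μ_min = 0.5 × tan27.6° / 1.5 ≈ 0.174.

μ_min ≈ 0.174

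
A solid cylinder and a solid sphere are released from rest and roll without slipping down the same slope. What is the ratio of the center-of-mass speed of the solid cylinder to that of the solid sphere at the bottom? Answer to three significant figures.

Each satisfies Mgh = ½(1+k)Mv² with k = I/(MR²), so v ∝ 1/√(1+k).
For the solid cylinder k = 0.5; for the solid sphere k = 0.4.
v₁/v₂ = √((1+k₂)/(1+k₁)) = √(1.4/1.5) ≈ 0.966.

v_ratio ≈ 0.966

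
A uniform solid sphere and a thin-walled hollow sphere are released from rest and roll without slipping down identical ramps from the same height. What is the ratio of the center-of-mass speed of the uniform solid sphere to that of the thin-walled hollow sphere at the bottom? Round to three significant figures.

Each satisfies Mgh = ½(1+k)Mv² with k = I/(MR²), so v ∝ 1/√(1+k).
For the uniform solid sphere k = 0.4; for the thin-walled hollow sphere k = 2/3.
v₁/v₂ = √((1+k₂)/(1+k₁)) = √(1.667/1.4) ≈ 1.09.

v_ratio ≈ 1.09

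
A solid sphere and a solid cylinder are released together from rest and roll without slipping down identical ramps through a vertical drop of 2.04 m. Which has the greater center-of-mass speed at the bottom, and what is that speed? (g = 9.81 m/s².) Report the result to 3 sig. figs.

the solid sphere, at v ≈ 5.35 m/s

For rolling without slipping, Mgh = ½(1+k)Mv² where k = I/(MR²), so v = √(2gh/(1+k)).
Solid sphere: k = 0.4, giving v = √(2×9.81×2.04/1.4) = 5.347 m/s.
Solid cylinder: k = 0.5, giving v = √(2×9.81×2.04/1.5) = 5.166 m/s.
The smaller k wins: the solid sphere, at ≈ 5.35 m/s.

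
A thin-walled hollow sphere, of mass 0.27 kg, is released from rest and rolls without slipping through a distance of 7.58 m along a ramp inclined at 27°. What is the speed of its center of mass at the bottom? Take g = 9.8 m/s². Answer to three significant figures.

v ≈ 6.36 m/s

For this body I = (2/3)MR², i.e. k = I/(MR²) = 2/3.
Pure rolling means v = ωR; then KE = ½Mv² + ½I(v/R)² = ½(1+k)Mv² = (5/6)Mv².
The vertical drop is h = L sinθ = 7.58 × sin27° = 3.441 m.
Energy conservation: Mgh = (5/6)Mv², so v = √(2gh/(1+k)) = √(2 × 9.8 × 3.441 / 1.667) ≈ 6.36 m/s.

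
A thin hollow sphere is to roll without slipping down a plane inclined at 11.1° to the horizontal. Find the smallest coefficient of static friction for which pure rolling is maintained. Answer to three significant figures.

μ_min ≈ 0.0785

The moment of inertia is (2/3)MR², giving k ≡ I/(MR²) = 2/3.
Translational: Mg sinθ − f = Ma. Rotational about the CM: fR = Iα = kMRa, so f = kMa.
These give a = g sinθ/(1+k) and the required friction f = kMg sinθ/(1+k).
The normal force is N = Mg cosθ, so μ_min = f/N = k tanθ/(1+k).
μ_min = (2/3) × tan11.1° / 1.667 ≈ 0.0785.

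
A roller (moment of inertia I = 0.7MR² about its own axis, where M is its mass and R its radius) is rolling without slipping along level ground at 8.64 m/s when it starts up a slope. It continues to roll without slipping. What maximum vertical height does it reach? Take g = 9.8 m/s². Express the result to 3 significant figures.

h ≈ 6.47 m

Here I = 0.7MR², so the shape factor k = I/(MR²) = 0.7.
Pure rolling means v = ωR; then KE = ½Mv² + ½I(v/R)² = ½(1+k)Mv² = (17/20)Mv².
At the top the kinetic energy is zero, so (17/20)Mv₀² = Mgh.
Thus h = (1+k)v₀²/(2g) = 1.7 × 8.64² / (2 × 9.8) ≈ 6.47 m.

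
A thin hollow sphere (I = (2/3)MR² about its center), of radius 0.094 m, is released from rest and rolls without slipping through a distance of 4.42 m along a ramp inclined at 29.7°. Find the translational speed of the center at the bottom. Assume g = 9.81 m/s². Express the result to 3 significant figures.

For this body I = (2/3)MR², i.e. k = I/(MR²) = 2/3.
Pure rolling means v = ωR; then KE = ½Mv² + ½I(v/R)² = ½(1+k)Mv² = (5/6)Mv².
The vertical drop is h = L sinθ = 4.42 × sin29.7° = 2.19 m.
Setting Mgh = (5/6)Mv² gives v = √(2gh/(1+k)) = √(2·9.81·2.19/1.667) ≈ 5.08 m/s.

v ≈ 5.08 m/s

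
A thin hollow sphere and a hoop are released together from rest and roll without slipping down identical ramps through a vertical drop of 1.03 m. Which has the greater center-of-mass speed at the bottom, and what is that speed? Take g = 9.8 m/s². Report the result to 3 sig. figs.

For rolling without slipping, Mgh = ½(1+k)Mv² where k = I/(MR²), so v = √(2gh/(1+k)).
Thin hollow sphere: k = 2/3, giving v = √(2×9.8×1.03/1.667) = 3.48 m/s.
Hoop: k = 1, giving v = √(2×9.8×1.03/2) = 3.177 m/s.
The smaller k wins: the thin hollow sphere, at ≈ 3.48 m/s.

the thin hollow sphere, at v ≈ 3.48 m/s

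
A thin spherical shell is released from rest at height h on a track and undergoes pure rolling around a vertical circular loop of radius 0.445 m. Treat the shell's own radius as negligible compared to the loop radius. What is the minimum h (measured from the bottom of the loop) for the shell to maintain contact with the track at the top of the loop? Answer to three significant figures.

For this body I = (2/3)MR², i.e. k = I/(MR²) = 2/3.
At the top of the loop, the minimum-contact condition is Mg = Mv_top²/r, so v_top² = gr.
With ω = v/R, the kinetic energy at speed v is ½(1+k)Mv² = (5/6)Mv².
Energy conservation from release (height h) to the top (height 2r): Mgh = Mg(2r) + (5/6)M·gr.
Thus h_min = 2r + (1+k)r/2 = r(2 + 1.667/2) = 0.445 × 2.833 ≈ 1.26 m.

h_min ≈ 1.26 m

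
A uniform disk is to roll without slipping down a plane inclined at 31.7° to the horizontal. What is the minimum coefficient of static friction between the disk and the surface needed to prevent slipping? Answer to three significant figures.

The moment of inertia is (1/2)MR², giving k ≡ I/(MR²) = 0.5.
Along the incline Mg sinθ − f = Ma, and torque about the center fR = Iα = kMR²(a/R) gives f = kMa.
These give a = g sinθ/(1+k) and the required friction f = kMg sinθ/(1+k).
With N = Mg cosθ, the no-slip condition f ≤ μN gives μ_min = f/N = k tanθ/(1+k).
μ_min = 0.5 × tan31.7° / 1.5 ≈ 0.206.

μ_min ≈ 0.206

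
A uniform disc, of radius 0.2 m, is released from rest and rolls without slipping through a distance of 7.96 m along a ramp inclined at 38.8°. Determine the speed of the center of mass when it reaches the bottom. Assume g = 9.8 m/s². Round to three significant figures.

For this body I = (1/2)MR², i.e. k = I/(MR²) = 0.5.
Rolling without slipping gives ω = v/R, so the total kinetic energy is ½Mv² + ½Iω² = ½(1+k)Mv² = (3/4)Mv².
The vertical drop is h = L sinθ = 7.96 × sin38.8° = 4.988 m.
Energy conservation: Mgh = (3/4)Mv², so v = √(2gh/(1+k)) = √(2 × 9.8 × 4.988 / 1.5) ≈ 8.07 m/s.

v ≈ 8.07 m/s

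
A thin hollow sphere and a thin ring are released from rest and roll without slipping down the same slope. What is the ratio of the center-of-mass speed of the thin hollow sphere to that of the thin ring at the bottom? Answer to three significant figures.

v_ratio ≈ 1.10

Each satisfies Mgh = ½(1+k)Mv² with k = I/(MR²), so v ∝ 1/√(1+k).
For the thin hollow sphere k = 2/3; for the thin ring k = 1.
v₁/v₂ = √((1+k₂)/(1+k₁)) = √(2/1.667) ≈ 1.10.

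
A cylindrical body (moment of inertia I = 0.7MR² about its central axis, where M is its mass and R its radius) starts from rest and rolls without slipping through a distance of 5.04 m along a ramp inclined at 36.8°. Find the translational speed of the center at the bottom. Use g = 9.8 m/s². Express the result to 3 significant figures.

v ≈ 5.90 m/s

Here I = 0.7MR², so the shape factor k = I/(MR²) = 0.7.
Since it rolls without slipping, ω = v/R and KE = ½Mv² + ½Iω² = ½(1+k)Mv² = (17/20)Mv².
The vertical drop is h = L sinθ = 5.04 × sin36.8° = 3.019 m.
Setting Mgh = (17/20)Mv² gives v = √(2gh/(1+k)) = √(2·9.8·3.019/1.7) ≈ 5.90 m/s.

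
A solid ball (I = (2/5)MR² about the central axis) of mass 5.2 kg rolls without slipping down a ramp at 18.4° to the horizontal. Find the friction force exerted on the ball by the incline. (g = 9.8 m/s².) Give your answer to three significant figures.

f ≈ 4.60 N

Here I = (2/5)MR², so the shape factor k = I/(MR²) = 0.4.
Newton's second law down the slope: Mg sinθ − f = Ma. The torque equation fR = Iα (with α = a/R) gives f = kMa.
Combining, a = g sinθ/(1+k) and f = kMa = kMg sinθ/(1+k).
f = 0.4 × 5.2 × 9.8 × sin18.4° / 1.4 ≈ 4.60 N.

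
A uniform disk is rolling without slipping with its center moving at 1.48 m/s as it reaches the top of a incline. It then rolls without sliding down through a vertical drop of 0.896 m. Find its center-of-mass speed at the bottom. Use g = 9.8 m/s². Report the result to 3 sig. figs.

v ≈ 3.73 m/s

The moment of inertia is (1/2)MR², giving k ≡ I/(MR²) = 0.5.
Since it rolls without slipping, ω = v/R and KE = ½Mv² + ½Iω² = ½(1+k)Mv² = (3/4)Mv².
Energy conservation: (3/4)Mv₀² + Mgh = (3/4)Mv², so v² = v₀² + 2gh/(1+k).
v = √(1.48² + 2×9.8×0.896/1.5) = √13.9 ≈ 3.73 m/s.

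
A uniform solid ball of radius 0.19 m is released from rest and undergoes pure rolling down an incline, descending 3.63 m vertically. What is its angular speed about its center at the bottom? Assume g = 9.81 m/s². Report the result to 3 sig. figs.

With I = (2/5)MR², the ratio k = I/(MR²) is 0.4.
Since it rolls without slipping, ω = v/R and KE = ½Mv² + ½Iω² = ½(1+k)Mv² = (7/10)Mv².
Energy conservation Mgh = ½(1+k)Mv² gives v = √(2gh/(1+k)) = √(2 × 9.81 × 3.63 / 1.4) = 7.132 m/s.
The angular speed follows from ω = v/R = 7.132/0.19 ≈ 37.5 rad/s.

ω ≈ 37.5 rad/s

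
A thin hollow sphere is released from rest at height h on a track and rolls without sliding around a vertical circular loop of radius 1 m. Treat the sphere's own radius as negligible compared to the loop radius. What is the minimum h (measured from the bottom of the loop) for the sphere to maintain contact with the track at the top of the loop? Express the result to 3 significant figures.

h_min ≈ 2.83 m

Here I = (2/3)MR², so the shape factor k = I/(MR²) = 2/3.
At the top of the loop, the minimum-contact condition is Mg = Mv_top²/r, so v_top² = gr.
With ω = v/R, the kinetic energy at speed v is ½(1+k)Mv² = (5/6)Mv².
Energy conservation from release (height h) to the top (height 2r): Mgh = Mg(2r) + (5/6)M·gr.
Thus h_min = 2r + (1+k)r/2 = r(2 + 1.667/2) = 1 × 2.833 ≈ 2.83 m.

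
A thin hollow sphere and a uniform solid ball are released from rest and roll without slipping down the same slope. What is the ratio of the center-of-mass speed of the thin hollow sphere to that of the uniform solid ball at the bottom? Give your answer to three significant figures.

v_ratio ≈ 0.917

Each satisfies Mgh = ½(1+k)Mv² with k = I/(MR²), so v ∝ 1/√(1+k).
For the thin hollow sphere k = 2/3; for the uniform solid ball k = 0.4.
v₁/v₂ = √((1+k₂)/(1+k₁)) = √(1.4/1.667) ≈ 0.917.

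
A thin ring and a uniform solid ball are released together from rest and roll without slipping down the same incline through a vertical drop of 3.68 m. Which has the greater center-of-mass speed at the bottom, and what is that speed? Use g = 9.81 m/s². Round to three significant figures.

For rolling without slipping, Mgh = ½(1+k)Mv² where k = I/(MR²), so v = √(2gh/(1+k)).
Thin ring: k = 1, giving v = √(2×9.81×3.68/2) = 6.008 m/s.
Uniform solid ball: k = 0.4, giving v = √(2×9.81×3.68/1.4) = 7.181 m/s.
The smaller k wins: the uniform solid ball, at ≈ 7.18 m/s.

the uniform solid ball, at v ≈ 7.18 m/s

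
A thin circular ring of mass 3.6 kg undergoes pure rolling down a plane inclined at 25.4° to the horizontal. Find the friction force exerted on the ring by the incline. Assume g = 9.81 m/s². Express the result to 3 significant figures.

f ≈ 7.57 N

Here I = MR², so the shape factor k = I/(MR²) = 1.
Newton's second law down the slope: Mg sinθ − f = Ma. The torque equation fR = Iα (with α = a/R) gives f = kMa.
Combining, a = g sinθ/(1+k) and f = kMa = kMg sinθ/(1+k).
f = 1 × 3.6 × 9.81 × sin25.4° / 2 ≈ 7.57 N.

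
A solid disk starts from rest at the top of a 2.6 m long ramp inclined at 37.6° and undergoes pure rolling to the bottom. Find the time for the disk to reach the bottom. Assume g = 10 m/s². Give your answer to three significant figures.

For this body I = (1/2)MR², i.e. k = I/(MR²) = 0.5.
Translational: Mg sinθ − f = Ma. Rotational about the CM: fR = Iα = kMRa, so f = kMa.
Hence a = g sinθ/(1+k) = 10×sin37.6°/1.5 = 4.068 m/s².
With constant a from rest, t = √(2L/a) = √(2·2.6/4.068) ≈ 1.13 s.

t ≈ 1.13 s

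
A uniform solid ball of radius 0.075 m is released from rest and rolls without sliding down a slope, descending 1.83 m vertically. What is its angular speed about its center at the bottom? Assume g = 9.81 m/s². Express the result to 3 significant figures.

With I = (2/5)MR², the ratio k = I/(MR²) is 0.4.
Rolling without slipping gives ω = v/R, so the total kinetic energy is ½Mv² + ½Iω² = ½(1+k)Mv² = (7/10)Mv².
Energy conservation Mgh = ½(1+k)Mv² gives v = √(2gh/(1+k)) = √(2 × 9.81 × 1.83 / 1.4) = 5.064 m/s.
Then ω = v/R = 5.064 / 0.075 ≈ 67.5 rad/s.

ω ≈ 67.5 rad/s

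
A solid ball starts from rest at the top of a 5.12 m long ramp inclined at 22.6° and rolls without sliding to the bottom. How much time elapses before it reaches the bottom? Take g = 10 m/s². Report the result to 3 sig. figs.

t ≈ 1.93 s

Here I = (2/5)MR², so the shape factor k = I/(MR²) = 0.4.
Newton's second law down the slope: Mg sinθ − f = Ma. The torque equation fR = Iα (with α = a/R) gives f = kMa.
Hence a = g sinθ/(1+k) = 10×sin22.6°/1.4 = 2.745 m/s².
With constant a from rest, t = √(2L/a) = √(2·5.12/2.745) ≈ 1.93 s.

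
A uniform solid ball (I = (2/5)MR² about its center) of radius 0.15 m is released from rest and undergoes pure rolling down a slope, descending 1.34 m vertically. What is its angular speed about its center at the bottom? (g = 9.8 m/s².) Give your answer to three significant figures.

For this body I = (2/5)MR², i.e. k = I/(MR²) = 0.4.
Pure rolling means v = ωR; then KE = ½Mv² + ½I(v/R)² = ½(1+k)Mv² = (7/10)Mv².
Energy conservation Mgh = ½(1+k)Mv² gives v = √(2gh/(1+k)) = √(2 × 9.8 × 1.34 / 1.4) = 4.331 m/s.
Then ω = v/R = 4.331 / 0.15 ≈ 28.9 rad/s.

ω ≈ 28.9 rad/s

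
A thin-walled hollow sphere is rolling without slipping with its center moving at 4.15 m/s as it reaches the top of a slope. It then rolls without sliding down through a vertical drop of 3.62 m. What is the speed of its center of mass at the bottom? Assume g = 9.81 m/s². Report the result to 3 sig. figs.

The moment of inertia is (2/3)MR², giving k ≡ I/(MR²) = 2/3.
Pure rolling means v = ωR; then KE = ½Mv² + ½I(v/R)² = ½(1+k)Mv² = (5/6)Mv².
Energy conservation: (5/6)Mv₀² + Mgh = (5/6)Mv², so v² = v₀² + 2gh/(1+k).
v = √(4.15² + 2×9.81×3.62/1.667) = √59.84 ≈ 7.74 m/s.

v ≈ 7.74 m/s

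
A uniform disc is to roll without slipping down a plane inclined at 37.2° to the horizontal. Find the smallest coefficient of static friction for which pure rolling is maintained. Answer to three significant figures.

μ_min ≈ 0.253

For this body I = (1/2)MR², i.e. k = I/(MR²) = 0.5.
Along the incline Mg sinθ − f = Ma, and torque about the center fR = Iα = kMR²(a/R) gives f = kMa.
These give a = g sinθ/(1+k) and the required friction f = kMg sinθ/(1+k).
The normal force is N = Mg cosθ, so μ_min = f/N = k tanθ/(1+k).
μ_min = 0.5 × tan37.2° / 1.5 ≈ 0.253.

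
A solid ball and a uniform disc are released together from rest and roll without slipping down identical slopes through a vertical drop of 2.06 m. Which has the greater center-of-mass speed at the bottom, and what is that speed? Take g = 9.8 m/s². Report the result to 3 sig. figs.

the solid ball, at v ≈ 5.37 m/s

For rolling without slipping, Mgh = ½(1+k)Mv² where k = I/(MR²), so v = √(2gh/(1+k)).
Solid ball: k = 0.4, giving v = √(2×9.8×2.06/1.4) = 5.37 m/s.
Uniform disc: k = 0.5, giving v = √(2×9.8×2.06/1.5) = 5.188 m/s.
The smaller k wins: the solid ball, at ≈ 5.37 m/s.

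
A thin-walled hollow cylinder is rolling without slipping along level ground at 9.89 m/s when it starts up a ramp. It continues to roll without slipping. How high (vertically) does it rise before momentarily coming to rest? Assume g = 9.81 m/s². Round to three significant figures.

h ≈ 9.97 m

For this body I = MR², i.e. k = I/(MR²) = 1.
Pure rolling means v = ωR; then KE = ½Mv² + ½I(v/R)² = ½(1+k)Mv² = Mv².
All of this converts to potential energy at the highest point: Mv₀² = Mgh.
Thus h = (1+k)v₀²/(2g) = 2 × 9.89² / (2 × 9.81) ≈ 9.97 m.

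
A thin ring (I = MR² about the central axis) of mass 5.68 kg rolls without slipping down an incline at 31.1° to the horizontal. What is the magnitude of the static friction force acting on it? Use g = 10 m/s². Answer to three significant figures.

f ≈ 14.7 N

Here I = MR², so the shape factor k = I/(MR²) = 1.
Newton's second law down the slope: Mg sinθ − f = Ma. The torque equation fR = Iα (with α = a/R) gives f = kMa.
Combining, a = g sinθ/(1+k) and f = kMa = kMg sinθ/(1+k).
f = 1 × 5.68 × 10 × sin31.1° / 2 ≈ 14.7 N.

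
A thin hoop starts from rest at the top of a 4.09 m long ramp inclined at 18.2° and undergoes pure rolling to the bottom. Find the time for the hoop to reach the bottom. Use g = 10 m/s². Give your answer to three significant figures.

Here I = MR², so the shape factor k = I/(MR²) = 1.
Newton's second law down the slope: Mg sinθ − f = Ma. The torque equation fR = Iα (with α = a/R) gives f = kMa.
Hence a = g sinθ/(1+k) = 10×sin18.2°/2 = 1.562 m/s².
Starting from rest, L = ½at², so t = √(2L/a) = √(2×4.09/1.562) ≈ 2.29 s.

t ≈ 2.29 s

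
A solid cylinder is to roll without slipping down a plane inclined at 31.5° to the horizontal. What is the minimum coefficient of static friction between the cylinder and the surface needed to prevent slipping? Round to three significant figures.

With I = (1/2)MR², the ratio k = I/(MR²) is 0.5.
Newton's second law down the slope: Mg sinθ − f = Ma. The torque equation fR = Iα (with α = a/R) gives f = kMa.
These give a = g sinθ/(1+k) and the required friction f = kMg sinθ/(1+k).
The normal force is N = Mg cosθ, so μ_min = f/N = k tanθ/(1+k).
μ_min = 0.5 × tan31.5° / 1.5 ≈ 0.204.

μ_min ≈ 0.204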